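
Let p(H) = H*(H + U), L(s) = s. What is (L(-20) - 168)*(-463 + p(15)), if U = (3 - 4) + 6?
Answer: 30644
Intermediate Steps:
U = 5 (U = -1 + 6 = 5)
p(H) = H*(5 + H) (p(H) = H*(H + 5) = H*(5 + H))
(L(-20) - 168)*(-463 + p(15)) = (-20 - 168)*(-463 + 15*(5 + 15)) = -188*(-463 + 15*20) = -188*(-463 + 300) = -188*(-163) = 30644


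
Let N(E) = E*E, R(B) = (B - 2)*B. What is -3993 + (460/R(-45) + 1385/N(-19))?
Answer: -609124012/152703 ≈ -3988.9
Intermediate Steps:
R(B) = B*(-2 + B) (R(B) = (-2 + B)*B = B*(-2 + B))
N(E) = E**2
-3993 + (460/R(-45) + 1385/N(-19)) = -3993 + (460/((-45*(-2 - 45))) + 1385/((-19)**2)) = -3993 + (460/((-45*(-47))) + 1385/361) = -3993 + (460/2115 + 1385*(1/361)) = -3993 + (460*(1/2115) + 1385/361) = -3993 + (92/423 + 1385/361) = -3993 + 619067/152703 = -609124012/152703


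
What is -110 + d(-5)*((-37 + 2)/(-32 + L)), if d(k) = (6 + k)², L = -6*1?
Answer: -4145/38 ≈ -109.08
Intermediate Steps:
L = -6
-110 + d(-5)*((-37 + 2)/(-32 + L)) = -110 + (6 - 5)²*((-37 + 2)/(-32 - 6)) = -110 + 1²*(-35/(-38)) = -110 + 1*(-35*(-1/38)) = -110 + 1*(35/38) = -110 + 35/38 = -4145/38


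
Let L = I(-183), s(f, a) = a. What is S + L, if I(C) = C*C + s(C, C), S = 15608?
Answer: 48914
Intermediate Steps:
I(C) = C + C² (I(C) = C*C + C = C² + C = C + C²)
L = 33306 (L = -183*(1 - 183) = -183*(-182) = 33306)
S + L = 15608 + 33306 = 48914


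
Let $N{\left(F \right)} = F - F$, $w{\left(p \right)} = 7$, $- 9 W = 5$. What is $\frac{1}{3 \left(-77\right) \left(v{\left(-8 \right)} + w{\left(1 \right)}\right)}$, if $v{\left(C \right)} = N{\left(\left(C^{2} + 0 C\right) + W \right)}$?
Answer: $- \frac{1}{1617} \approx -0.00061843$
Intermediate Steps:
$W = - \frac{5}{9}$ ($W = \left(- \frac{1}{9}\right) 5 = - \frac{5}{9} \approx -0.55556$)
$N{\left(F \right)} = 0$
$v{\left(C \right)} = 0$
$\frac{1}{3 \left(-77\right) \left(v{\left(-8 \right)} + w{\left(1 \right)}\right)} = \frac{1}{3 \left(-77\right) \left(0 + 7\right)} = \frac{1}{\left(-231\right) 7} = \frac{1}{-1617} = - \frac{1}{1617}$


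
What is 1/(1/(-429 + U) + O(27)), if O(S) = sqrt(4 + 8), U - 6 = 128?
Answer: 295/1044299 + 174050*sqrt(3)/1044299 ≈ 0.28896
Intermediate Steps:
U = 134 (U = 6 + 128 = 134)
O(S) = 2*sqrt(3) (O(S) = sqrt(12) = 2*sqrt(3))
1/(1/(-429 + U) + O(27)) = 1/(1/(-429 + 134) + 2*sqrt(3)) = 1/(1/(-295) + 2*sqrt(3)) = 1/(-1/295 + 2*sqrt(3))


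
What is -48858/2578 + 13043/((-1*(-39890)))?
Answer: -957660383/51418210 ≈ -18.625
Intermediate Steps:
-48858/2578 + 13043/((-1*(-39890))) = -48858*1/2578 + 13043/39890 = -24429/1289 + 13043*(1/39890) = -24429/1289 + 13043/39890 = -957660383/51418210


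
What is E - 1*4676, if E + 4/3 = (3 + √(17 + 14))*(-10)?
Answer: -14122/3 - 10*√31 ≈ -4763.0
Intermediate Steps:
E = -94/3 - 10*√31 (E = -4/3 + (3 + √(17 + 14))*(-10) = -4/3 + (3 + √31)*(-10) = -4/3 + (-30 - 10*√31) = -94/3 - 10*√31 ≈ -87.011)
E - 1*4676 = (-94/3 - 10*√31) - 1*4676 = (-94/3 - 10*√31) - 4676 = -14122/3 - 10*√31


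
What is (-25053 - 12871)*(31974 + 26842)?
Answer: -2230537984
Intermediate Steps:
(-25053 - 12871)*(31974 + 26842) = -37924*58816 = -2230537984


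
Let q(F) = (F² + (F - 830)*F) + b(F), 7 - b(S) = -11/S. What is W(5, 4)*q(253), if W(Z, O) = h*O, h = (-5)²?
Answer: -188519400/23 ≈ -8.1965e+6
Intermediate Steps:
b(S) = 7 + 11/S (b(S) = 7 - (-11)/S = 7 + 11/S)
h = 25
W(Z, O) = 25*O
q(F) = 7 + F² + 11/F + F*(-830 + F) (q(F) = (F² + (F - 830)*F) + (7 + 11/F) = (F² + (-830 + F)*F) + (7 + 11/F) = (F² + F*(-830 + F)) + (7 + 11/F) = 7 + F² + 11/F + F*(-830 + F))
W(5, 4)*q(253) = (25*4)*(7 - 830*253 + 2*253² + 11/253) = 100*(7 - 209990 + 2*64009 + 11*(1/253)) = 100*(7 - 209990 + 128018 + 1/23) = 100*(-1885194/23) = -188519400/23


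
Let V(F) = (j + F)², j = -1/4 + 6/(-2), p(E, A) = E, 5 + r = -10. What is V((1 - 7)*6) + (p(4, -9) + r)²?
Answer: 26585/16 ≈ 1661.6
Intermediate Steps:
r = -15 (r = -5 - 10 = -15)
j = -13/4 (j = -1*¼ + 6*(-½) = -¼ - 3 = -13/4 ≈ -3.2500)
V(F) = (-13/4 + F)²
V((1 - 7)*6) + (p(4, -9) + r)² = (-13 + 4*((1 - 7)*6))²/16 + (4 - 15)² = (-13 + 4*(-6*6))²/16 + (-11)² = (-13 + 4*(-36))²/16 + 121 = (-13 - 144)²/16 + 121 = (1/16)*(-157)² + 121 = (1/16)*24649 + 121 = 24649/16 + 121 = 26585/16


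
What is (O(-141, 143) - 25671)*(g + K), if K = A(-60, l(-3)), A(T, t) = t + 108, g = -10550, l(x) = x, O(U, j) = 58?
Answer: 267527785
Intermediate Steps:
A(T, t) = 108 + t
K = 105 (K = 108 - 3 = 105)
(O(-141, 143) - 25671)*(g + K) = (58 - 25671)*(-10550 + 105) = -25613*(-10445) = 267527785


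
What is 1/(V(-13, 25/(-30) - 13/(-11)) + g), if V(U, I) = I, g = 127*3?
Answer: 66/25169 ≈ 0.0026223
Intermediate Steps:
g = 381
1/(V(-13, 25/(-30) - 13/(-11)) + g) = 1/((25/(-30) - 13/(-11)) + 381) = 1/((25*(-1/30) - 13*(-1/11)) + 381) = 1/((-⅚ + 13/11) + 381) = 1/(23/66 + 381) = 1/(25169/66) = 66/25169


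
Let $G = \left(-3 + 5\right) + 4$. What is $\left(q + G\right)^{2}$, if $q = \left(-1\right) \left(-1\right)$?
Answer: $49$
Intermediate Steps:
$q = 1$
$G = 6$ ($G = 2 + 4 = 6$)
$\left(q + G\right)^{2} = \left(1 + 6\right)^{2} = 7^{2} = 49$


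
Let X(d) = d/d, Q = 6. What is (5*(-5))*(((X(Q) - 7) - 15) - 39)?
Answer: 1500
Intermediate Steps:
X(d) = 1
(5*(-5))*(((X(Q) - 7) - 15) - 39) = (5*(-5))*(((1 - 7) - 15) - 39) = -25*((-6 - 15) - 39) = -25*(-21 - 39) = -25*(-60) = 1500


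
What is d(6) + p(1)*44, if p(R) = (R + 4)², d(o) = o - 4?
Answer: 1102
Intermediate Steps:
d(o) = -4 + o
p(R) = (4 + R)²
d(6) + p(1)*44 = (-4 + 6) + (4 + 1)²*44 = 2 + 5²*44 = 2 + 25*44 = 2 + 1100 = 1102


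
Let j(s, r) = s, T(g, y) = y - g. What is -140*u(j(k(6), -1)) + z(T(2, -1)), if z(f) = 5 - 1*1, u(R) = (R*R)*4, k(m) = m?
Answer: -20156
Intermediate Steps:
u(R) = 4*R² (u(R) = R²*4 = 4*R²)
z(f) = 4 (z(f) = 5 - 1 = 4)
-140*u(j(k(6), -1)) + z(T(2, -1)) = -560*6² + 4 = -560*36 + 4 = -140*144 + 4 = -20160 + 4 = -20156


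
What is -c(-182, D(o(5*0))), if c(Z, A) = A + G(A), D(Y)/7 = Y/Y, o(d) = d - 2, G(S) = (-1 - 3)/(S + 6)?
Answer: -87/13 ≈ -6.6923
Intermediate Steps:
G(S) = -4/(6 + S)
o(d) = -2 + d
D(Y) = 7 (D(Y) = 7*(Y/Y) = 7*1 = 7)
c(Z, A) = A - 4/(6 + A)
-c(-182, D(o(5*0))) = -(-4 + 7*(6 + 7))/(6 + 7) = -(-4 + 7*13)/13 = -(-4 + 91)/13 = -87/13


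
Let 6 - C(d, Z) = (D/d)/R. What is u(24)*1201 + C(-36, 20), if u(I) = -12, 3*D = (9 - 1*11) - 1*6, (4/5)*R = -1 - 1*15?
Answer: -3889619/270 ≈ -14406.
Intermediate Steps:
R = -20 (R = 5*(-1 - 1*15)/4 = 5*(-1 - 15)/4 = (5/4)*(-16) = -20)
D = -8/3 (D = ((9 - 1*11) - 1*6)/3 = ((9 - 11) - 6)/3 = (-2 - 6)/3 = (⅓)*(-8) = -8/3 ≈ -2.6667)
C(d, Z) = 6 - 2/(15*d) (C(d, Z) = 6 - (-8/(3*d))/(-20) = 6 - (-8/(3*d))*(-1)/20 = 6 - 2/(15*d))
u(24)*1201 + C(-36, 20) = -12*1201 + (6 - 2/15/(-36)) = -14412 + (6 - 2/15*(-1/36)) = -14412 + (6 + 1/270) = -14412 + 1621/270 = -3889619/270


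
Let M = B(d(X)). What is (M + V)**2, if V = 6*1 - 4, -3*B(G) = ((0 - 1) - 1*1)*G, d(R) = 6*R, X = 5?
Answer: 484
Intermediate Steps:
B(G) = 2*G/3 (B(G) = -((0 - 1) - 1*1)*G/3 = -(-1 - 1)*G/3 = -(-2)*G/3 = 2*G/3)
V = 2 (V = 6 - 4 = 2)
M = 20 (M = 2*(6*5)/3 = (2/3)*30 = 20)
(M + V)**2 = (20 + 2)**2 = 22**2 = 484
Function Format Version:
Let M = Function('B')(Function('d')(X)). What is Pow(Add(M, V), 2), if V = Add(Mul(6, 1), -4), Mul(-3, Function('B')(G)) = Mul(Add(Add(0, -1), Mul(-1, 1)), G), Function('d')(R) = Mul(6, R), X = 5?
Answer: 484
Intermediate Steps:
Function('B')(G) = Mul(Rational(2, 3), G) (Function('B')(G) = Mul(Rational(-1, 3), Mul(Add(Add(0, -1), Mul(-1, 1)), G)) = Mul(Rational(-1, 3), Mul(Add(-1, -1), G)) = Mul(Rational(-1, 3), Mul(-2, G)) = Mul(Rational(2, 3), G))
V = 2 (V = Add(6, -4) = 2)
M = 20 (M = Mul(Rational(2, 3), Mul(6, 5)) = Mul(Rational(2, 3), 30) = 20)
Pow(Add(M, V), 2) = Pow(Add(20, 2), 2) = Pow(22, 2) = 484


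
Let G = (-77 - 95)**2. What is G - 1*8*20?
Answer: 29424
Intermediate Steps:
G = 29584 (G = (-172)**2 = 29584)
G - 1*8*20 = 29584 - 1*8*20 = 29584 - 8*20 = 29584 - 160 = 29424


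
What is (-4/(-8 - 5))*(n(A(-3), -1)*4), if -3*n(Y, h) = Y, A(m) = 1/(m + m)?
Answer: 8/117 ≈ 0.068376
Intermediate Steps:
A(m) = 1/(2*m)
n(Y, h) = -Y/3
(-4/(-8 - 5))*(n(A(-3), -1)*4) = (-4/(-8 - 5))*(-1/(6*(-3))*4) = (-4/(-13))*(-(-1)/(6*3)*4) = (-4*(-1/13))*(-1/3*(-1/6)*4) = 4*((1/18)*4)/13 = (4/13)*(2/9) = 8/117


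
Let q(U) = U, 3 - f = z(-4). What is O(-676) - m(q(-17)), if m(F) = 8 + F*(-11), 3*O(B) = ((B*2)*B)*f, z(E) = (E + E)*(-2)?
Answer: -11881961/3 ≈ -3.9607e+6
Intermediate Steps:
z(E) = -4*E (z(E) = (2*E)*(-2) = -4*E)
f = -13 (f = 3 - (-4)*(-4) = 3 - 1*16 = 3 - 16 = -13)
O(B) = -26*B²/3 (O(B) = (((B*2)*B)*(-13))/3 = (((2*B)*B)*(-13))/3 = ((2*B²)*(-13))/3 = (-26*B²)/3 = -26*B²/3)
m(F) = 8 - 11*F
O(-676) - m(q(-17)) = -26/3*(-676)² - (8 - 11*(-17)) = -26/3*456976 - (8 + 187) = -11881376/3 - 1*195 = -11881376/3 - 195 = -11881961/3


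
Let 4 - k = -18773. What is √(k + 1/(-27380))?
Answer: √2570571295/370 ≈ 137.03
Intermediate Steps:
k = 18777 (k = 4 - 1*(-18773) = 4 + 18773 = 18777)
√(k + 1/(-27380)) = √(18777 + 1/(-27380)) = √(18777 - 1/27380) = √(514114259/27380) = √2570571295/370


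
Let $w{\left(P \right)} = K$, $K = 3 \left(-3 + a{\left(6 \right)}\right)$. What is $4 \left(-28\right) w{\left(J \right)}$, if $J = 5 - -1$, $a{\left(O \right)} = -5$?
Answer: $2688$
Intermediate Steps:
$J = 6$ ($J = 5 + 1 = 6$)
$K = -24$ ($K = 3 \left(-3 - 5\right) = 3 \left(-8\right) = -24$)
$w{\left(P \right)} = -24$
$4 \left(-28\right) w{\left(J \right)} = 4 \left(-28\right) \left(-24\right) = \left(-112\right) \left(-24\right) = 2688$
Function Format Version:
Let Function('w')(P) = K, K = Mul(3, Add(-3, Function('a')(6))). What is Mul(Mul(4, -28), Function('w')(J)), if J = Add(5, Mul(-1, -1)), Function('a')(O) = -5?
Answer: 2688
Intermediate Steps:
J = 6 (J = Add(5, 1) = 6)
K = -24 (K = Mul(3, Add(-3, -5)) = Mul(3, -8) = -24)
Function('w')(P) = -24
Mul(Mul(4, -28), Function('w')(J)) = Mul(Mul(4, -28), -24) = Mul(-112, -24) = 2688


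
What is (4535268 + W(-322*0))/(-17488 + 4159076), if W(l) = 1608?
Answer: 1134219/1035397 ≈ 1.0954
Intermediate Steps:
(4535268 + W(-322*0))/(-17488 + 4159076) = (4535268 + 1608)/(-17488 + 4159076) = 4536876/4141588 = 4536876*(1/4141588) = 1134219/1035397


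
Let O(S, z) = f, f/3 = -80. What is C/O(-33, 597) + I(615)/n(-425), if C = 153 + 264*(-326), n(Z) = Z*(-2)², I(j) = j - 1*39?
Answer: 2431841/6800 ≈ 357.62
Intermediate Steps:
f = -240 (f = 3*(-80) = -240)
O(S, z) = -240
I(j) = -39 + j (I(j) = j - 39 = -39 + j)
n(Z) = 4*Z (n(Z) = Z*4 = 4*Z)
C = -85911 (C = 153 - 86064 = -85911)
C/O(-33, 597) + I(615)/n(-425) = -85911/(-240) + (-39 + 615)/((4*(-425))) = -85911*(-1/240) + 576/(-1700) = 28637/80 + 576*(-1/1700) = 28637/80 - 144/425 = 2431841/6800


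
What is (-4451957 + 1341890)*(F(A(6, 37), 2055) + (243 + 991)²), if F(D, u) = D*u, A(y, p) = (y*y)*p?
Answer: -13248935181072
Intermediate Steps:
A(y, p) = p*y² (A(y, p) = y²*p = p*y²)
(-4451957 + 1341890)*(F(A(6, 37), 2055) + (243 + 991)²) = (-4451957 + 1341890)*((37*6²)*2055 + (243 + 991)²) = -3110067*((37*36)*2055 + 1234²) = -3110067*(1332*2055 + 1522756) = -3110067*(2737260 + 1522756) = -3110067*4260016 = -13248935181072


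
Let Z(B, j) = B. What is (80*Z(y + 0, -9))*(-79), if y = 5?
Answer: -31600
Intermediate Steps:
(80*Z(y + 0, -9))*(-79) = (80*(5 + 0))*(-79) = (80*5)*(-79) = 400*(-79) = -31600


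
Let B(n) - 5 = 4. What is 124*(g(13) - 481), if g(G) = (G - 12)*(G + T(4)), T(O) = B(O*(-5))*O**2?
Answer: -40176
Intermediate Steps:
B(n) = 9 (B(n) = 5 + 4 = 9)
T(O) = 9*O**2
g(G) = (-12 + G)*(144 + G) (g(G) = (G - 12)*(G + 9*4**2) = (-12 + G)*(G + 9*16) = (-12 + G)*(G + 144) = (-12 + G)*(144 + G))
124*(g(13) - 481) = 124*((-1728 + 13**2 + 132*13) - 481) = 124*((-1728 + 169 + 1716) - 481) = 124*(157 - 481) = 124*(-324) = -40176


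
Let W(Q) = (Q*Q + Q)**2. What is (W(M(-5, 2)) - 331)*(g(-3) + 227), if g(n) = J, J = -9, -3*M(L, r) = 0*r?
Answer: -72158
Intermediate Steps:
M(L, r) = 0 (M(L, r) = -0*r = -1/3*0 = 0)
g(n) = -9
W(Q) = (Q + Q**2)**2 (W(Q) = (Q**2 + Q)**2 = (Q + Q**2)**2)
(W(M(-5, 2)) - 331)*(g(-3) + 227) = (0**2*(1 + 0)**2 - 331)*(-9 + 227) = (0*1**2 - 331)*218 = (0*1 - 331)*218 = (0 - 331)*218 = -331*218 = -72158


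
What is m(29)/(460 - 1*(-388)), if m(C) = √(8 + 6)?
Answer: √14/848 ≈ 0.0044123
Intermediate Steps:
m(C) = √14
m(29)/(460 - 1*(-388)) = √14/(460 - 1*(-388)) = √14/(460 + 388) = √14/848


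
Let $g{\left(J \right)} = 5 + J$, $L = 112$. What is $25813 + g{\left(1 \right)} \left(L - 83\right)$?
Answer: $25987$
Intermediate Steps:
$25813 + g{\left(1 \right)} \left(L - 83\right) = 25813 + \left(5 + 1\right) \left(112 - 83\right) = 25813 + 6 \cdot 29 = 25813 + 174 = 25987$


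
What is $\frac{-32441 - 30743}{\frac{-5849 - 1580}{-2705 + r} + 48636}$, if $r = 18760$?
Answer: $- \frac{53390480}{41097029} \approx -1.2991$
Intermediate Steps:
$\frac{-32441 - 30743}{\frac{-5849 - 1580}{-2705 + r} + 48636} = \frac{-32441 - 30743}{\frac{-5849 - 1580}{-2705 + 18760} + 48636} = \frac{-32441 - 30743}{- \frac{7429}{16055} + 48636} = \frac{-32441 - 30743}{\left(-7429\right) \frac{1}{16055} + 48636} = - \frac{63184}{- \frac{391}{845} + 48636} = - \frac{63184}{\frac{41097029}{845}} = \left(-63184\right) \frac{845}{41097029} = - \frac{53390480}{41097029}$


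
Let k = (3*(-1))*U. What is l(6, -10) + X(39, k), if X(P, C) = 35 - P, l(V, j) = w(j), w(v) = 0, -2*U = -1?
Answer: -4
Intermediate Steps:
U = ½ (U = -½*(-1) = ½ ≈ 0.50000)
l(V, j) = 0
k = -3/2 (k = (3*(-1))*(½) = -3*½ = -3/2 ≈ -1.5000)
l(6, -10) + X(39, k) = 0 + (35 - 1*39) = 0 + (35 - 39) = 0 - 4 = -4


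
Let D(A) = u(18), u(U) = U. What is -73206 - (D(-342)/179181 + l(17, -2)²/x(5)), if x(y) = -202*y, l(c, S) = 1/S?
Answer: -5888131334331/80432360 ≈ -73206.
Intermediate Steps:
D(A) = 18
-73206 - (D(-342)/179181 + l(17, -2)²/x(5)) = -73206 - (18/179181 + (1/(-2))²/((-202*5))) = -73206 - (18*(1/179181) + (-½)²/(-1010)) = -73206 - (2/19909 + (¼)*(-1/1010)) = -73206 - (2/19909 - 1/4040) = -73206 - 1*(-11829/80432360) = -73206 + 11829/80432360 = -5888131334331/80432360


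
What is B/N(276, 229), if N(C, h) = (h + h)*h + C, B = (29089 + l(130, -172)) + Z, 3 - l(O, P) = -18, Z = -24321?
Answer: 4789/105158 ≈ 0.045541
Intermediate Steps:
l(O, P) = 21 (l(O, P) = 3 - 1*(-18) = 3 + 18 = 21)
B = 4789 (B = (29089 + 21) - 24321 = 29110 - 24321 = 4789)
N(C, h) = C + 2*h² (N(C, h) = (2*h)*h + C = 2*h² + C = C + 2*h²)
B/N(276, 229) = 4789/(276 + 2*229²) = 4789/(276 + 2*52441) = 4789/(276 + 104882) = 4789/105158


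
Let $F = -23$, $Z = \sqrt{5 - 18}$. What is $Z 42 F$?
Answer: $- 966 i \sqrt{13} \approx - 3483.0 i$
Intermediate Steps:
$Z = i \sqrt{13}$ ($Z = \sqrt{-13} = i \sqrt{13} \approx 3.6056 i$)
$Z 42 F = i \sqrt{13} \cdot 42 \left(-23\right) = 42 i \sqrt{13} \left(-23\right) = - 966 i \sqrt{13}$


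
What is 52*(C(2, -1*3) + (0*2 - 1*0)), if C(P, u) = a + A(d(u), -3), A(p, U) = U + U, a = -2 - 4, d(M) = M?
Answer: -624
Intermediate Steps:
a = -6
A(p, U) = 2*U
C(P, u) = -12 (C(P, u) = -6 + 2*(-3) = -6 - 6 = -12)
52*(C(2, -1*3) + (0*2 - 1*0)) = 52*(-12 + (0*2 - 1*0)) = 52*(-12 + (0 + 0)) = 52*(-12 + 0) = 52*(-12) = -624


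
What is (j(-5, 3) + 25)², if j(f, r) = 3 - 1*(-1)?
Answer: 841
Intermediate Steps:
j(f, r) = 4 (j(f, r) = 3 + 1 = 4)
(j(-5, 3) + 25)² = (4 + 25)² = 29² = 841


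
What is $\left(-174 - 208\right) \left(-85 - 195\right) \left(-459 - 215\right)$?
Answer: $-72091040$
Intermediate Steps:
$\left(-174 - 208\right) \left(-85 - 195\right) \left(-459 - 215\right) = \left(-382\right) \left(-280\right) \left(-674\right) = 106960 \left(-674\right) = -72091040$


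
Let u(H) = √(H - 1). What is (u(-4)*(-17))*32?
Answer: -544*I*√5 ≈ -1216.4*I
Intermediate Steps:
u(H) = √(-1 + H)
(u(-4)*(-17))*32 = (√(-1 - 4)*(-17))*32 = (√(-5)*(-17))*32 = ((I*√5)*(-17))*32 = -17*I*√5*32 = -544*I*√5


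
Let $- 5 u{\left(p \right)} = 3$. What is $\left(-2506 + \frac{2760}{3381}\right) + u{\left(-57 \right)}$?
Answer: $- \frac{613917}{245} \approx -2505.8$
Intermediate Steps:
$u{\left(p \right)} = - \frac{3}{5}$ ($u{\left(p \right)} = \left(- \frac{1}{5}\right) 3 = - \frac{3}{5}$)
$\left(-2506 + \frac{2760}{3381}\right) + u{\left(-57 \right)} = \left(-2506 + \frac{2760}{3381}\right) - \frac{3}{5} = \left(-2506 + 2760 \cdot \frac{1}{3381}\right) - \frac{3}{5} = \left(-2506 + \frac{40}{49}\right) - \frac{3}{5} = - \frac{122754}{49} - \frac{3}{5} = - \frac{613917}{245}$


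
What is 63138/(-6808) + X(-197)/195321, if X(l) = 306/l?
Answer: -404906835159/43659972916 ≈ -9.2741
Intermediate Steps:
63138/(-6808) + X(-197)/195321 = 63138/(-6808) + (306/(-197))/195321 = 63138*(-1/6808) + (306*(-1/197))*(1/195321) = -31569/3404 - 306/197*1/195321 = -31569/3404 - 102/12826079 = -404906835159/43659972916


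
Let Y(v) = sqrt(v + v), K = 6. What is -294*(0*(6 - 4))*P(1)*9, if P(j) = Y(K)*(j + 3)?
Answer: 0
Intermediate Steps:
Y(v) = sqrt(2)*sqrt(v) (Y(v) = sqrt(2*v) = sqrt(2)*sqrt(v))
P(j) = 2*sqrt(3)*(3 + j) (P(j) = (sqrt(2)*sqrt(6))*(j + 3) = (2*sqrt(3))*(3 + j) = 2*sqrt(3)*(3 + j))
-294*(0*(6 - 4))*P(1)*9 = -294*(0*(6 - 4))*(2*sqrt(3)*(3 + 1))*9 = -294*(0*2)*(2*sqrt(3)*4)*9 = -294*0*(8*sqrt(3))*9 = -0*9 = -294*0 = 0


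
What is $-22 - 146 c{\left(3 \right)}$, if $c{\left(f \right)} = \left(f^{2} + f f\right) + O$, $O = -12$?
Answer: $-898$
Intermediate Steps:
$c{\left(f \right)} = -12 + 2 f^{2}$ ($c{\left(f \right)} = \left(f^{2} + f f\right) - 12 = \left(f^{2} + f^{2}\right) - 12 = 2 f^{2} - 12 = -12 + 2 f^{2}$)
$-22 - 146 c{\left(3 \right)} = -22 - 146 \left(-12 + 2 \cdot 3^{2}\right) = -22 - 146 \left(-12 + 2 \cdot 9\right) = -22 - 146 \left(-12 + 18\right) = -22 - 876 = -898$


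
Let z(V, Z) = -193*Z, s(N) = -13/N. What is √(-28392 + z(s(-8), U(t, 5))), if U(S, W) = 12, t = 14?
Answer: 6*I*√853 ≈ 175.24*I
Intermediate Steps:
√(-28392 + z(s(-8), U(t, 5))) = √(-28392 - 193*12) = √(-28392 - 2316) = √(-30708) = 6*I*√853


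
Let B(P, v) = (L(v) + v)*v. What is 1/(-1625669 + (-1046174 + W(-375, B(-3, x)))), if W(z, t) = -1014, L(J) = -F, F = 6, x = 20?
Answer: -1/2672857 ≈ -3.7413e-7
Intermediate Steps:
L(J) = -6 (L(J) = -1*6 = -6)
B(P, v) = v*(-6 + v) (B(P, v) = (-6 + v)*v = v*(-6 + v))
1/(-1625669 + (-1046174 + W(-375, B(-3, x)))) = 1/(-1625669 + (-1046174 - 1014)) = 1/(-1625669 - 1047188) = 1/(-2672857) = -1/2672857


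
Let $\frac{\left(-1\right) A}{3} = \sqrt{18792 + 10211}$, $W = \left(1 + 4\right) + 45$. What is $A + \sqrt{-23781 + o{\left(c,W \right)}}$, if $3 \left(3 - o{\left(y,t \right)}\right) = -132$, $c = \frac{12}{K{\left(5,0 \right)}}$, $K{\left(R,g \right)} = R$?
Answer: $- 3 \sqrt{29003} + i \sqrt{23734} \approx -510.91 + 154.06 i$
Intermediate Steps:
$W = 50$ ($W = 5 + 45 = 50$)
$c = \frac{12}{5} \approx 2.4$
$o{\left(y,t \right)} = 47$ ($o{\left(y,t \right)} = 3 - -44 = 3 + 44 = 47$)
$A = - 3 \sqrt{29003}$ ($A = - 3 \sqrt{18792 + 10211} = - 3 \sqrt{29003} \approx -510.91$)
$A + \sqrt{-23781 + o{\left(c,W \right)}} = - 3 \sqrt{29003} + \sqrt{-23781 + 47} = - 3 \sqrt{29003} + \sqrt{-23734} = - 3 \sqrt{29003} + i \sqrt{23734}$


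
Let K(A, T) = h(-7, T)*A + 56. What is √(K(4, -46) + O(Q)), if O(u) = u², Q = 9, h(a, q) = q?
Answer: I*√47 ≈ 6.8557*I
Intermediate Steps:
K(A, T) = 56 + A*T (K(A, T) = T*A + 56 = A*T + 56 = 56 + A*T)
√(K(4, -46) + O(Q)) = √((56 + 4*(-46)) + 9²) = √((56 - 184) + 81) = √(-128 + 81) = √(-47) = I*√47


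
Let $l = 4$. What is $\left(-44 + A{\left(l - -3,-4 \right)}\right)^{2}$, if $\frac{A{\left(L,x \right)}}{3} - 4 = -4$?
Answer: $1936$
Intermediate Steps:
$A{\left(L,x \right)} = 0$ ($A{\left(L,x \right)} = 12 + 3 \left(-4\right) = 12 - 12 = 0$)
$\left(-44 + A{\left(l - -3,-4 \right)}\right)^{2} = \left(-44 + 0\right)^{2} = \left(-44\right)^{2} = 1936$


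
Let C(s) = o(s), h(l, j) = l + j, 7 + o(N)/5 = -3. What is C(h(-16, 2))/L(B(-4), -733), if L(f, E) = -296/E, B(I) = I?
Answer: -18325/148 ≈ -123.82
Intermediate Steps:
o(N) = -50 (o(N) = -35 + 5*(-3) = -35 - 15 = -50)
h(l, j) = j + l
C(s) = -50
C(h(-16, 2))/L(B(-4), -733) = -50/((-296/(-733))) = -50/((-296*(-1/733))) = -50/296/733 = -50*733/296 = -18325/148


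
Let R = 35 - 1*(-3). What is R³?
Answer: 54872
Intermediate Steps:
R = 38 (R = 35 + 3 = 38)
R³ = 38³ = 54872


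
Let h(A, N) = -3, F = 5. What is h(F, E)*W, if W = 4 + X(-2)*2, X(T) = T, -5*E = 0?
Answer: 0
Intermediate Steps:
E = 0 (E = -⅕*0 = 0)
W = 0 (W = 4 - 2*2 = 4 - 4 = 0)
h(F, E)*W = -3*0 = 0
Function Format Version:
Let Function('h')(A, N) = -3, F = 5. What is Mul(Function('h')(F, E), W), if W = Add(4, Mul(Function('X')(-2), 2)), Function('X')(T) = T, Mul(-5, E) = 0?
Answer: 0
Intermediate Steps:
E = 0 (E = Mul(Rational(-1, 5), 0) = 0)
W = 0 (W = Add(4, Mul(-2, 2)) = Add(4, -4) = 0)
Mul(Function('h')(F, E), W) = Mul(-3, 0) = 0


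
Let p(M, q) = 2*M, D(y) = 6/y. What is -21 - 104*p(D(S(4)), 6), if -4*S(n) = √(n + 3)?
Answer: -21 + 4992*√7/7 ≈ 1865.8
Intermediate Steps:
S(n) = -√(3 + n)/4 (S(n) = -√(n + 3)/4 = -√(3 + n)/4)
-21 - 104*p(D(S(4)), 6) = -21 - 208*6/((-√(3 + 4)/4)) = -21 - 208*6/((-√7/4)) = -21 - 208*6*(-4*√7/7) = -21 - 208*(-24*√7/7) = -21 - (-4992)*√7/7 = -21 + 4992*√7/7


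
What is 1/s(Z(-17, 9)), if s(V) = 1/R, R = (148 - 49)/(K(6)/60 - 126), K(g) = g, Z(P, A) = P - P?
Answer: -990/1259 ≈ -0.78634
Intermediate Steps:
Z(P, A) = 0
R = -990/1259 (R = (148 - 49)/(6/60 - 126) = 99/(6*(1/60) - 126) = 99/(⅒ - 126) = 99/(-1259/10) = 99*(-10/1259) = -990/1259 ≈ -0.78634)
s(V) = -1259/990 (s(V) = 1/(-990/1259) = -1259/990)
1/s(Z(-17, 9)) = 1/(-1259/990) = -990/1259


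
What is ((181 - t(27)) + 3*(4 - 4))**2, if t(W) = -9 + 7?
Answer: 33489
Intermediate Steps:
t(W) = -2
((181 - t(27)) + 3*(4 - 4))**2 = ((181 - 1*(-2)) + 3*(4 - 4))**2 = ((181 + 2) + 3*0)**2 = (183 + 0)**2 = 183**2 = 33489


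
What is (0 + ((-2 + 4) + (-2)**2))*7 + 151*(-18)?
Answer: -2676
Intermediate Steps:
(0 + ((-2 + 4) + (-2)**2))*7 + 151*(-18) = (0 + (2 + 4))*7 - 2718 = (0 + 6)*7 - 2718 = 6*7 - 2718 = 42 - 2718 = -2676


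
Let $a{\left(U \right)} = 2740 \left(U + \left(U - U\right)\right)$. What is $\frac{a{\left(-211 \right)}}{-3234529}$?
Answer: $\frac{578140}{3234529} \approx 0.17874$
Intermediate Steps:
$a{\left(U \right)} = 2740 U$ ($a{\left(U \right)} = 2740 \left(U + 0\right) = 2740 U$)
$\frac{a{\left(-211 \right)}}{-3234529} = \frac{2740 \left(-211\right)}{-3234529} = \left(-578140\right) \left(- \frac{1}{3234529}\right) = \frac{578140}{3234529}$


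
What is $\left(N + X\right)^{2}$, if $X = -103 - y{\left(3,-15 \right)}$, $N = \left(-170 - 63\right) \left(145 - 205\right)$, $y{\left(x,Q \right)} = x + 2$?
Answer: $192432384$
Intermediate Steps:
$y{\left(x,Q \right)} = 2 + x$
$N = 13980$ ($N = \left(-233\right) \left(-60\right) = 13980$)
$X = -108$ ($X = -103 - \left(2 + 3\right) = -103 - 5 = -108$)
$\left(N + X\right)^{2} = \left(13980 - 108\right)^{2} = 13872^{2} = 192432384$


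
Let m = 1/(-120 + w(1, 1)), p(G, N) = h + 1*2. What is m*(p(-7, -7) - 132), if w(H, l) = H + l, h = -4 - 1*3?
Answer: 137/118 ≈ 1.1610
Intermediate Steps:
h = -7 (h = -4 - 3 = -7)
p(G, N) = -5 (p(G, N) = -7 + 1*2 = -7 + 2 = -5)
m = -1/118 (m = 1/(-120 + (1 + 1)) = 1/(-120 + 2) = 1/(-118) = -1/118 ≈ -0.0084746)
m*(p(-7, -7) - 132) = -(-5 - 132)/118 = -1/118*(-137) = 137/118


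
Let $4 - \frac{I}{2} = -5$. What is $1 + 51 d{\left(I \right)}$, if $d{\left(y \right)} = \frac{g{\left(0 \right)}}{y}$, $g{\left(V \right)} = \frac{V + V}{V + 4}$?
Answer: $1$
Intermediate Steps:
$g{\left(V \right)} = \frac{2 V}{4 + V}$
$I = 18$ ($I = 8 - -10 = 8 + 10 = 18$)
$d{\left(y \right)} = 0$ ($d{\left(y \right)} = \frac{2 \cdot 0 \frac{1}{4 + 0}}{y} = \frac{2 \cdot 0 \cdot \frac{1}{4}}{y} = \frac{0}{y} = 0$)
$1 + 51 d{\left(I \right)} = 1 + 51 \cdot 0 = 1 + 0 = 1$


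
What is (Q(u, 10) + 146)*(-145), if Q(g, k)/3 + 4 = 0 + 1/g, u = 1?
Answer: -19865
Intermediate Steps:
Q(g, k) = -12 + 3/g (Q(g, k) = -12 + 3*(0 + 1/g) = -12 + 3/g)
(Q(u, 10) + 146)*(-145) = ((-12 + 3/1) + 146)*(-145) = ((-12 + 3*1) + 146)*(-145) = ((-12 + 3) + 146)*(-145) = (-9 + 146)*(-145) = 137*(-145) = -19865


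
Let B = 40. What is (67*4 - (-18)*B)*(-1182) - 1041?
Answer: -1168857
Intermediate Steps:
(67*4 - (-18)*B)*(-1182) - 1041 = (67*4 - (-18)*40)*(-1182) - 1041 = (268 - 1*(-720))*(-1182) - 1041 = (268 + 720)*(-1182) - 1041 = 988*(-1182) - 1041 = -1167816 - 1041 = -1168857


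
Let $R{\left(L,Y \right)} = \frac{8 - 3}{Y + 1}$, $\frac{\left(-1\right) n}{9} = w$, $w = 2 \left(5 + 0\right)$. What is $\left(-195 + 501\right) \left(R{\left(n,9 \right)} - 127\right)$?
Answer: $-38709$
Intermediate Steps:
$w = 10$ ($w = 2 \cdot 5 = 10$)
$n = -90$ ($n = \left(-9\right) 10 = -90$)
$R{\left(L,Y \right)} = \frac{5}{1 + Y}$
$\left(-195 + 501\right) \left(R{\left(n,9 \right)} - 127\right) = \left(-195 + 501\right) \left(\frac{5}{1 + 9} - 127\right) = 306 \left(\frac{5}{10} - 127\right) = 306 \left(5 \cdot \frac{1}{10} - 127\right) = 306 \left(\frac{1}{2} - 127\right) = 306 \left(- \frac{253}{2}\right) = -38709$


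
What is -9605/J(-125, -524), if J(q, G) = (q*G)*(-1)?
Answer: 1921/13100 ≈ 0.14664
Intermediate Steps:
J(q, G) = -G*q (J(q, G) = (G*q)*(-1) = -G*q)
-9605/J(-125, -524) = -9605/((-1*(-524)*(-125))) = -9605/(-65500) = -9605*(-1/65500) = 1921/13100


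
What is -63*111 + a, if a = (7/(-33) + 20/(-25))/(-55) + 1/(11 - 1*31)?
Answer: -253847047/36300 ≈ -6993.0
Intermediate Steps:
a = -1147/36300 (a = (7*(-1/33) + 20*(-1/25))*(-1/55) + 1/(11 - 31) = (-7/33 - ⅘)*(-1/55) + 1/(-20) = -167/165*(-1/55) + 1*(-1/20) = 167/9075 - 1/20 = -1147/36300 ≈ -0.031598)
-63*111 + a = -63*111 - 1147/36300 = -6993 - 1147/36300 = -253847047/36300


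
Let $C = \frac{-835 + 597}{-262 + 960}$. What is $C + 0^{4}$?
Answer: $- \frac{119}{349} \approx -0.34097$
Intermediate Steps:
$C = - \frac{119}{349}$ ($C = - \frac{238}{698} = \left(-238\right) \frac{1}{698} = - \frac{119}{349} \approx -0.34097$)
$C + 0^{4} = - \frac{119}{349} + 0^{4} = - \frac{119}{349} + 0 = - \frac{119}{349}$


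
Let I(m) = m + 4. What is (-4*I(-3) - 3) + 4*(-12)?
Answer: -55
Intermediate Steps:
I(m) = 4 + m
(-4*I(-3) - 3) + 4*(-12) = (-4*(4 - 3) - 3) + 4*(-12) = (-4*1 - 3) - 48 = (-4 - 3) - 48 = -7 - 48 = -55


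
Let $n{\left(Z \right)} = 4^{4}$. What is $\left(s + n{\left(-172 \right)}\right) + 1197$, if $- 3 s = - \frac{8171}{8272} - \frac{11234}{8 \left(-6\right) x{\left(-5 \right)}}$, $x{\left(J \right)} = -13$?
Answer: $\frac{1412374919}{967824} \approx 1459.3$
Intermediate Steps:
$n{\left(Z \right)} = 256$
$s = \frac{6126647}{967824}$ ($s = - \frac{- \frac{8171}{8272} - \frac{11234}{8 \left(-6\right) \left(-13\right)}}{3} = - \frac{\left(-8171\right) \frac{1}{8272} - \frac{11234}{\left(-48\right) \left(-13\right)}}{3} = - \frac{- \frac{8171}{8272} - \frac{11234}{624}}{3} = - \frac{- \frac{8171}{8272} - \frac{5617}{312}}{3} = \left(- \frac{1}{3}\right) \left(- \frac{6126647}{322608}\right) = \frac{6126647}{967824} \approx 6.3303$)
$\left(s + n{\left(-172 \right)}\right) + 1197 = \left(\frac{6126647}{967824} + 256\right) + 1197 = \frac{253889591}{967824} + 1197 = \frac{1412374919}{967824}$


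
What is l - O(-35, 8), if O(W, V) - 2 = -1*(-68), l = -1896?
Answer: -1966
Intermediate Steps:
O(W, V) = 70 (O(W, V) = 2 - 1*(-68) = 2 + 68 = 70)
l - O(-35, 8) = -1896 - 1*70 = -1896 - 70 = -1966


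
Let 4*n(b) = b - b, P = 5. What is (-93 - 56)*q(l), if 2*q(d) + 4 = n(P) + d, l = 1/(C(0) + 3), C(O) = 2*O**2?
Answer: 1639/6 ≈ 273.17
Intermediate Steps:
l = 1/3 (l = 1/(2*0**2 + 3) = 1/(2*0 + 3) = 1/(0 + 3) = 1/3 ≈ 0.33333)
n(b) = 0 (n(b) = (b - b)/4 = (1/4)*0 = 0)
q(d) = -2 + d/2 (q(d) = -2 + (0 + d)/2 = -2 + d/2)
(-93 - 56)*q(l) = (-93 - 56)*(-2 + (1/2)*(1/3)) = -149*(-2 + 1/6) = -149*(-11/6) = 1639/6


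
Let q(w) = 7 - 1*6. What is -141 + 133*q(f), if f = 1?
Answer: -8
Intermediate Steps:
q(w) = 1 (q(w) = 7 - 6 = 1)
-141 + 133*q(f) = -141 + 133*1 = -141 + 133 = -8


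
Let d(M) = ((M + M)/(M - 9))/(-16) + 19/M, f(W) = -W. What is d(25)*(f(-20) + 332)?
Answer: 19877/100 ≈ 198.77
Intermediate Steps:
d(M) = 19/M - M/(8*(-9 + M)) (d(M) = ((2*M)/(-9 + M))*(-1/16) + 19/M = (2*M/(-9 + M))*(-1/16) + 19/M = -M/(8*(-9 + M)) + 19/M = 19/M - M/(8*(-9 + M)))
d(25)*(f(-20) + 332) = ((⅛)*(-1368 - 1*25² + 152*25)/(25*(-9 + 25)))*(-1*(-20) + 332) = ((⅛)*(1/25)*(-1368 - 1*625 + 3800)/16)*(20 + 332) = ((⅛)*(1/25)*(1/16)*(-1368 - 625 + 3800))*352 = ((⅛)*(1/25)*(1/16)*1807)*352 = (1807/3200)*352 = 19877/100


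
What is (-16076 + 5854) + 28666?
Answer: 18444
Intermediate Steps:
(-16076 + 5854) + 28666 = -10222 + 28666 = 18444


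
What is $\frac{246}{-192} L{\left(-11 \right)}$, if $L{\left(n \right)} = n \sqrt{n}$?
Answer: $\frac{451 i \sqrt{11}}{32} \approx 46.744 i$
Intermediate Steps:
$L{\left(n \right)} = n^{\frac{3}{2}}$
$\frac{246}{-192} L{\left(-11 \right)} = \frac{246}{-192} \left(-11\right)^{\frac{3}{2}} = 246 \left(- \frac{1}{192}\right) \left(- 11 i \sqrt{11}\right) = - \frac{41 \left(- 11 i \sqrt{11}\right)}{32} = \frac{451 i \sqrt{11}}{32}$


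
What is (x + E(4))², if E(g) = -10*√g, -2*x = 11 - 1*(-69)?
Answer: 3600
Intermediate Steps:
x = -40 (x = -(11 - 1*(-69))/2 = -(11 + 69)/2 = -½*80 = -40)
(x + E(4))² = (-40 - 10*√4)² = (-40 - 10*2)² = (-40 - 20)² = (-60)² = 3600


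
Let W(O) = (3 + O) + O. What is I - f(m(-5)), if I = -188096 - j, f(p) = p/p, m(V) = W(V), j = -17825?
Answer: -170272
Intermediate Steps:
W(O) = 3 + 2*O
m(V) = 3 + 2*V
f(p) = 1
I = -170271 (I = -188096 - 1*(-17825) = -188096 + 17825 = -170271)
I - f(m(-5)) = -170271 - 1*1 = -170271 - 1 = -170272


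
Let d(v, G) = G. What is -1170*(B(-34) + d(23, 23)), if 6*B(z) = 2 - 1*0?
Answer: -27300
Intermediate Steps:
B(z) = ⅓ (B(z) = (2 - 1*0)/6 = (2 + 0)/6 = (⅙)*2 = ⅓)
-1170*(B(-34) + d(23, 23)) = -1170*(⅓ + 23) = -1170*70/3 = -27300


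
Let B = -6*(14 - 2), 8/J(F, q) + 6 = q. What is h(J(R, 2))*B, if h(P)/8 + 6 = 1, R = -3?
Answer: 2880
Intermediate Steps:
J(F, q) = 8/(-6 + q)
h(P) = -40 (h(P) = -48 + 8*1 = -48 + 8 = -40)
B = -72 (B = -6*12 = -72)
h(J(R, 2))*B = -40*(-72) = 2880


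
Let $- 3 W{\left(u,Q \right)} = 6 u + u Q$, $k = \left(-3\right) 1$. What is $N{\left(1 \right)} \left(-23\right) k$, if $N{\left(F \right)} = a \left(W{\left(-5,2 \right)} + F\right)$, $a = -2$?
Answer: $-1978$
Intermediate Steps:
$k = -3$
$W{\left(u,Q \right)} = - 2 u - \frac{Q u}{3}$ ($W{\left(u,Q \right)} = - \frac{6 u + u Q}{3} = - \frac{6 u + Q u}{3} = - 2 u - \frac{Q u}{3}$)
$N{\left(F \right)} = - \frac{80}{3} - 2 F$ ($N{\left(F \right)} = - 2 \left(\left(- \frac{1}{3}\right) \left(-5\right) \left(6 + 2\right) + F\right) = - 2 \left(\left(- \frac{1}{3}\right) \left(-5\right) 8 + F\right) = - 2 \left(\frac{40}{3} + F\right) = - \frac{80}{3} - 2 F$)
$N{\left(1 \right)} \left(-23\right) k = \left(- \frac{80}{3} - 2\right) \left(-23\right) \left(-3\right) = \left(- \frac{86}{3}\right) \left(-23\right) \left(-3\right) = \frac{1978}{3} \left(-3\right) = -1978$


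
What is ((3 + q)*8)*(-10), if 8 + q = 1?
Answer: 320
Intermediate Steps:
q = -7 (q = -8 + 1 = -7)
((3 + q)*8)*(-10) = ((3 - 7)*8)*(-10) = -4*8*(-10) = -32*(-10) = 320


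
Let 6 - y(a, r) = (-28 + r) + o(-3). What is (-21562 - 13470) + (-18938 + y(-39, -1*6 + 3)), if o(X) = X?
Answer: -53930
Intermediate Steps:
y(a, r) = 37 - r (y(a, r) = 6 - ((-28 + r) - 3) = 6 - (-31 + r) = 6 + (31 - r) = 37 - r)
(-21562 - 13470) + (-18938 + y(-39, -1*6 + 3)) = (-21562 - 13470) + (-18938 + (37 - (-1*6 + 3))) = -35032 + (-18938 + (37 - (-6 + 3))) = -35032 + (-18938 + (37 - 1*(-3))) = -35032 + (-18938 + (37 + 3)) = -35032 + (-18938 + 40) = -35032 - 18898 = -53930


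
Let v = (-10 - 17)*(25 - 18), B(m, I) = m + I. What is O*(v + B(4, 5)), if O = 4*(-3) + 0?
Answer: 2160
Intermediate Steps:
B(m, I) = I + m
v = -189 (v = -27*7 = -189)
O = -12 (O = -12 + 0 = -12)
O*(v + B(4, 5)) = -12*(-189 + (5 + 4)) = -12*(-189 + 9) = -12*(-180) = 2160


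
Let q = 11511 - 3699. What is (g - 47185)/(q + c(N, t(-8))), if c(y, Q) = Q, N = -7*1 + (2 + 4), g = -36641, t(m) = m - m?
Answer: -4657/434 ≈ -10.730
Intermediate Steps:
t(m) = 0
N = -1 (N = -7 + 6 = -1)
q = 7812
(g - 47185)/(q + c(N, t(-8))) = (-36641 - 47185)/(7812 + 0) = -83826/7812 = -83826*1/7812 = -4657/434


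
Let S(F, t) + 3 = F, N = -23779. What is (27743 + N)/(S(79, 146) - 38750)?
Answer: -1982/19337 ≈ -0.10250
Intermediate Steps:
S(F, t) = -3 + F
(27743 + N)/(S(79, 146) - 38750) = (27743 - 23779)/((-3 + 79) - 38750) = 3964/(76 - 38750) = 3964/(-38674) = 3964*(-1/38674) = -1982/19337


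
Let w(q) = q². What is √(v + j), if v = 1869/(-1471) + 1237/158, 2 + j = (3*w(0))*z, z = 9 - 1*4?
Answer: 3*√27360479378/232418 ≈ 2.1351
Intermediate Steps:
z = 5 (z = 9 - 4 = 5)
j = -2 (j = -2 + (3*0²)*5 = -2 + (3*0)*5 = -2 + 0*5 = -2 + 0 = -2)
v = 1524325/232418 (v = 1869*(-1/1471) + 1237*(1/158) = -1869/1471 + 1237/158 = 1524325/232418 ≈ 6.5585)
√(v + j) = √(1524325/232418 - 2) = √(1059489/232418) = 3*√27360479378/232418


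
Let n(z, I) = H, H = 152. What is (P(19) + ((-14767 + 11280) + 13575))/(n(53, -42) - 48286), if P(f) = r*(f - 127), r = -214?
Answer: -16600/24067 ≈ -0.68974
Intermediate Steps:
P(f) = 27178 - 214*f (P(f) = -214*(f - 127) = -214*(-127 + f) = 27178 - 214*f)
n(z, I) = 152
(P(19) + ((-14767 + 11280) + 13575))/(n(53, -42) - 48286) = ((27178 - 214*19) + ((-14767 + 11280) + 13575))/(152 - 48286) = ((27178 - 4066) + (-3487 + 13575))/(-48134) = (23112 + 10088)*(-1/48134) = 33200*(-1/48134) = -16600/24067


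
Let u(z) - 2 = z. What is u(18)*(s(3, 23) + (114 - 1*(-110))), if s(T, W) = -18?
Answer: 4120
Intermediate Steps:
u(z) = 2 + z
u(18)*(s(3, 23) + (114 - 1*(-110))) = (2 + 18)*(-18 + (114 - 1*(-110))) = 20*(-18 + (114 + 110)) = 20*(-18 + 224) = 20*206 = 4120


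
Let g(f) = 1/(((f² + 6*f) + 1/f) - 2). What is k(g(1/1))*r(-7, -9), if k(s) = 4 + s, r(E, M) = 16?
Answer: 200/3 ≈ 66.667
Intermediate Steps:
g(f) = 1/(-2 + 1/f + f² + 6*f) (g(f) = 1/(((f² + 6*f) + 1/f) - 2) = 1/((1/f + f² + 6*f) - 2) = 1/(-2 + 1/f + f² + 6*f))
k(g(1/1))*r(-7, -9) = (4 + 1/(1*(1 + (1/1)³ - 2/1 + 6*(1/1)²)))*16 = (4 + 1/(1 + 1³ - 2*1 + 6*1²))*16 = (4 + 1/(1 + 1 - 2 + 6*1))*16 = (4 + 1/(1 + 1 - 2 + 6))*16 = (4 + 1/6)*16 = (4 + 1*(⅙))*16 = (4 + ⅙)*16 = (25/6)*16 = 200/3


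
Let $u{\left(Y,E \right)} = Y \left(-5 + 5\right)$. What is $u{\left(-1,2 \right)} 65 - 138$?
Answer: $-138$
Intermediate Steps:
$u{\left(Y,E \right)} = 0$ ($u{\left(Y,E \right)} = Y 0 = 0$)
$u{\left(-1,2 \right)} 65 - 138 = 0 \cdot 65 - 138 = 0 - 138 = -138$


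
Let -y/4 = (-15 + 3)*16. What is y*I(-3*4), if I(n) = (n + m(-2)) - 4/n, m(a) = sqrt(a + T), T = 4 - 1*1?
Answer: -8192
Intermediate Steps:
T = 3 (T = 4 - 1 = 3)
m(a) = sqrt(3 + a) (m(a) = sqrt(a + 3) = sqrt(3 + a))
y = 768 (y = -4*(-15 + 3)*16 = -(-48)*16 = -4*(-192) = 768)
I(n) = 1 + n - 4/n (I(n) = (n + sqrt(3 - 2)) - 4/n = (n + sqrt(1)) - 4/n = (n + 1) - 4/n = (1 + n) - 4/n = 1 + n - 4/n)
y*I(-3*4) = 768*(1 - 3*4 - 4/((-3*4))) = 768*(1 - 12 - 4/(-12)) = 768*(1 - 12 - 4*(-1/12)) = 768*(1 - 12 + 1/3) = 768*(-32/3) = -8192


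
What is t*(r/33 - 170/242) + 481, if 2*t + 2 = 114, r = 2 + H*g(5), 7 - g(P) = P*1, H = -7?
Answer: 50977/121 ≈ 421.30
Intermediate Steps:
g(P) = 7 - P
r = -12 (r = 2 - 7*(7 - 1*5) = 2 - 7*(7 - 5) = 2 - 7*2 = 2 - 14 = -12)
t = 56 (t = -1 + (1/2)*114 = -1 + 57 = 56)
t*(r/33 - 170/242) + 481 = 56*(-12/33 - 170/242) + 481 = 56*(-12*1/33 - 170*1/242) + 481 = 56*(-4/11 - 85/121) + 481 = 56*(-129/121) + 481 = -7224/121 + 481 = 50977/121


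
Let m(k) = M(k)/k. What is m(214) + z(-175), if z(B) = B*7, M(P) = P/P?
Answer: -262149/214 ≈ -1225.0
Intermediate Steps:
M(P) = 1
z(B) = 7*B
m(k) = 1/k
m(214) + z(-175) = 1/214 + 7*(-175) = 1/214 - 1225 = -262149/214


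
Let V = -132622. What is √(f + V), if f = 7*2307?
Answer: 7*I*√2377 ≈ 341.28*I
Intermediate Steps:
f = 16149
√(f + V) = √(16149 - 132622) = √(-116473) = 7*I*√2377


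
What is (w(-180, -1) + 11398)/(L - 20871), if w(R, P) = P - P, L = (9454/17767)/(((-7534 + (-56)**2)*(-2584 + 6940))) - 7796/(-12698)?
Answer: -75556803793324392/138348803605773797 ≈ -0.54613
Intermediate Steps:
L = 4069878212287/6628952780604 (L = (9454*(1/17767))/(((-7534 + 3136)*4356)) - 7796*(-1/12698) = 58/(109*((-4398*4356))) + 3898/6349 = (58/109)/(-19157688) + 3898/6349 = (58/109)*(-1/19157688) + 3898/6349 = -29/1044093996 + 3898/6349 = 4069878212287/6628952780604 ≈ 0.61395)
w(R, P) = 0
(w(-180, -1) + 11398)/(L - 20871) = (0 + 11398)/(4069878212287/6628952780604 - 20871) = 11398/(-138348803605773797/6628952780604) = 11398*(-6628952780604/138348803605773797) = -75556803793324392/138348803605773797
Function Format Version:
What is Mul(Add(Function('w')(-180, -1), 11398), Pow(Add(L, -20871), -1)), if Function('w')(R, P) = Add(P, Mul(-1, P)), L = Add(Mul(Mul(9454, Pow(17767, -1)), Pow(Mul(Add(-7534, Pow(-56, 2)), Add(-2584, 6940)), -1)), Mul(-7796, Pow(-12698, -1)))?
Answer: Rational(-75556803793324392, 138348803605773797) ≈ -0.54613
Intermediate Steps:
L = Rational(4069878212287, 6628952780604) (L = Add(Mul(Mul(9454, Rational(1, 17767)), Pow(Mul(Add(-7534, 3136), 4356), -1)), Mul(-7796, Rational(-1, 12698))) = Add(Mul(Rational(58, 109), Pow(Mul(-4398, 4356), -1)), Rational(3898, 6349)) = Add(Mul(Rational(58, 109), Pow(-19157688, -1)), Rational(3898, 6349)) = Add(Mul(Rational(58, 109), Rational(-1, 19157688)), Rational(3898, 6349)) = Add(Rational(-29, 1044093996), Rational(3898, 6349)) = Rational(4069878212287, 6628952780604) ≈ 0.61395)
Function('w')(R, P) = 0
Mul(Add(Function('w')(-180, -1), 11398), Pow(Add(L, -20871), -1)) = Mul(Add(0, 11398), Pow(Add(Rational(4069878212287, 6628952780604), -20871), -1)) = Mul(11398, Pow(Rational(-138348803605773797, 6628952780604), -1)) = Mul(11398, Rational(-6628952780604, 138348803605773797)) = Rational(-75556803793324392, 138348803605773797)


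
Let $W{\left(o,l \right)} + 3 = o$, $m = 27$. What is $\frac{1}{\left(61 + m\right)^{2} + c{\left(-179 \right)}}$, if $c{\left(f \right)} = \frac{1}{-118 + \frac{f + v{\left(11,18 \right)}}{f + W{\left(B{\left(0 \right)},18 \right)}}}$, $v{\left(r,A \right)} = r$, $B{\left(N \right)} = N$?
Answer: $\frac{1522}{11786355} \approx 0.00012913$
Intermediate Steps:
$W{\left(o,l \right)} = -3 + o$
$c{\left(f \right)} = \frac{1}{-118 + \frac{11 + f}{-3 + f}}$ ($c{\left(f \right)} = \frac{1}{-118 + \frac{f + 11}{f + \left(-3 + 0\right)}} = \frac{1}{-118 + \frac{11 + f}{f - 3}} = \frac{1}{-118 + \frac{11 + f}{-3 + f}}$)
$\frac{1}{\left(61 + m\right)^{2} + c{\left(-179 \right)}} = \frac{1}{\left(61 + 27\right)^{2} + \frac{3 - -179}{-365 + 117 \left(-179\right)}} = \frac{1}{88^{2} + \frac{3 + 179}{-365 - 20943}} = \frac{1}{7744 + \frac{1}{-21308} \cdot 182} = \frac{1}{7744 - \frac{13}{1522}} = \frac{1}{\frac{11786355}{1522}} = \frac{1522}{11786355}$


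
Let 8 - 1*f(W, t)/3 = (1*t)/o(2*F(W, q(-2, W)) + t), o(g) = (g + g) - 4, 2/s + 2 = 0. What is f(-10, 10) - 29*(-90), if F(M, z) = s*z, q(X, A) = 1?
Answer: 5263/2 ≈ 2631.5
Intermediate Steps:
s = -1 (s = 2/(-2 + 0) = 2/(-2) = 2*(-½) = -1)
F(M, z) = -z
o(g) = -4 + 2*g (o(g) = 2*g - 4 = -4 + 2*g)
f(W, t) = 24 - 3*t/(-8 + 2*t) (f(W, t) = 24 - 3*1*t/(-4 + 2*(2*(-1*1) + t)) = 24 - 3*t/(-4 + 2*(2*(-1) + t)) = 24 - 3*t/(-4 + 2*(-2 + t)) = 24 - 3*t/(-4 + (-4 + 2*t)) = 24 - 3*t/(-8 + 2*t))
f(-10, 10) - 29*(-90) = 3*(-64 + 15*10)/(2*(-4 + 10)) - 29*(-90) = (3/2)*(-64 + 150)/6 + 2610 = (3/2)*(⅙)*86 + 2610 = 43/2 + 2610 = 5263/2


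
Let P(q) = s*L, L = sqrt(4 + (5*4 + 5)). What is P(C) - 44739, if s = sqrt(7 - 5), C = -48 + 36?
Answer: -44739 + sqrt(58) ≈ -44731.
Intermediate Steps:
C = -12
L = sqrt(29) (L = sqrt(4 + (20 + 5)) = sqrt(4 + 25) = sqrt(29) ≈ 5.3852)
s = sqrt(2) ≈ 1.4142
P(q) = sqrt(58) (P(q) = sqrt(2)*sqrt(29) = sqrt(58))
P(C) - 44739 = sqrt(58) - 44739 = -44739 + sqrt(58)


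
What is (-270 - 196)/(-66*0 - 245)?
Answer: 466/245 ≈ 1.9020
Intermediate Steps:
(-270 - 196)/(-66*0 - 245) = -466/(0 - 245) = -466/(-245) = -466*(-1/245) = 466/245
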